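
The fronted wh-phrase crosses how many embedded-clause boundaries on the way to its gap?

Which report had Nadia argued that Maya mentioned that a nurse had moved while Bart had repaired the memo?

2

"which report" is extracted from the object of "moved".
Boundaries crossed, outermost first: [that], [that] — 2 in total.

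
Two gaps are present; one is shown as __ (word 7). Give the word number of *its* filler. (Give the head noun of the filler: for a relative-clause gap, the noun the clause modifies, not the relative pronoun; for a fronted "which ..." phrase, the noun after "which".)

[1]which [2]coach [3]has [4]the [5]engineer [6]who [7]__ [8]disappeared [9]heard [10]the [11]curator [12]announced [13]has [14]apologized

The marked gap is inside the relative clause, the subject of "disappeared".
Its filler is the head noun "engineer" (via "who"), at word 5.
(The other dependency links word 2 to a gap after word 12.)

5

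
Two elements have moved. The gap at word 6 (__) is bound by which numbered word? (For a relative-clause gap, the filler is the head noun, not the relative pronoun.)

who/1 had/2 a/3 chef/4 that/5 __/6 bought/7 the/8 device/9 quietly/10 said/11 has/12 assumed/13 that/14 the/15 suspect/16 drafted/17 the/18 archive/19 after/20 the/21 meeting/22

4

The marked gap is inside the relative clause, the subject of "bought".
Its filler is the head noun "chef" (via "that"), at word 4.
(The other dependency links word 1 to a gap after word 11.)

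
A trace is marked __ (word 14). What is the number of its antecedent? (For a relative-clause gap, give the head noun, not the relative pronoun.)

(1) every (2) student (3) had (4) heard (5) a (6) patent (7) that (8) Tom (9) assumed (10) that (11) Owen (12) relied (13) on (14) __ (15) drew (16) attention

The gap at 14 is the prepositional object of "relied", inside a relative clause.
The relative pronoun is "that" (word 7); it is bound by the head noun immediately before it.
Its filler is the head noun "patent", at word 6.

6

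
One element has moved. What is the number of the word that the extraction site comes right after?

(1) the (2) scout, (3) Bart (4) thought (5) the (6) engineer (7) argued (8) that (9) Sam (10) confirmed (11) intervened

The displaced element is "the scout" (word 2).
It is linked across 3 clause boundaries (Ø → that → Ø).
It functions as the subject of "intervened", so the gap sits immediately after word 10 ("confirmed").
Base order: Bart thought the engineer argued that Sam confirmed that the scout intervened.

10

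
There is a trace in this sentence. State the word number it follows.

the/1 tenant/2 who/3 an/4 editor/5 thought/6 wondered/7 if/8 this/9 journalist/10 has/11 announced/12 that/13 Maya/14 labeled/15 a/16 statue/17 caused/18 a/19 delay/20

The displaced element is "the tenant" (word 2).
It is linked across 1 clause boundary (Ø).
It functions as the subject of "wondered", so the gap sits immediately after word 6 ("thought").
Base order: An editor thought that the tenant wondered if this journalist has announced that Maya labeled a statue.

6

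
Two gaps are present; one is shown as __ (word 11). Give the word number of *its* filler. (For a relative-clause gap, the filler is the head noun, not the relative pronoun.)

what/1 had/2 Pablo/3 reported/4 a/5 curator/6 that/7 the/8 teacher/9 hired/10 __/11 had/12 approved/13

6

The marked gap is inside the relative clause, the direct object of "hired".
Its filler is the head noun "curator" (via "that"), at word 6.
(The other dependency links word 1 to a gap after word 13.)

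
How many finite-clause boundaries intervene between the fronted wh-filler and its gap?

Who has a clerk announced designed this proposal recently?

"who" is extracted from the subject of "designed".
Boundaries crossed, outermost first: [Ø] — 1 in total.

1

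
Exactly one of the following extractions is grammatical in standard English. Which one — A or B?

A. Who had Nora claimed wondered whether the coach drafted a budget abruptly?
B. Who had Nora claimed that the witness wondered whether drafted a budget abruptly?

In B, the wh-phrase is extracted from inside a wh-island (introduced by "whether"), which blocks movement.
In A, the extraction path crosses only that-complement boundaries, which are transparent.
So A is grammatical.

A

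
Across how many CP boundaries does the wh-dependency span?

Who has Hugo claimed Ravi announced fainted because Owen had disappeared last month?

"who" is extracted from the subject of "fainted".
Boundaries crossed, outermost first: [Ø], [Ø] — 2 in total.

2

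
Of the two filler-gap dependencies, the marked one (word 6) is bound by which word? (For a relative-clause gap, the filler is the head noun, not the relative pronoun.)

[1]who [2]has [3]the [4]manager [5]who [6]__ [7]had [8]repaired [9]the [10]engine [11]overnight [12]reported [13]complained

4

The marked gap is inside the relative clause, the subject of "repaired".
Its filler is the head noun "manager" (via "who"), at word 4.
(The other dependency links word 1 to a gap after word 12.)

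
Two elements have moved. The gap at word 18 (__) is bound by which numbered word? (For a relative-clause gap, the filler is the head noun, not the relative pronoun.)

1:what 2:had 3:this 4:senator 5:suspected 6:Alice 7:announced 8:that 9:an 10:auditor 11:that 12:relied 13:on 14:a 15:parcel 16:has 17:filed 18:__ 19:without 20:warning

1

The marked gap is the direct object of "filed".
Its filler is the fronted wh-phrase "what", at word 1.
(The other dependency links word 10 to a gap after word 11.)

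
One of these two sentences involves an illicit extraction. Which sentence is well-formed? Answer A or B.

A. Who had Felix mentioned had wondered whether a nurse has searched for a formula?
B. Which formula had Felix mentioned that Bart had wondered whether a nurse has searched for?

In B, the wh-phrase is extracted from inside a wh-island (introduced by "whether"), which blocks movement.
In A, the extraction path crosses only that-complement boundaries, which are transparent.
So A is grammatical.

A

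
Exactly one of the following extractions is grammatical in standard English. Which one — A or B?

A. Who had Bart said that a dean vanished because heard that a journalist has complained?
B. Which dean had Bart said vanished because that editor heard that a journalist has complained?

In A, the wh-phrase is extracted from inside an adjunct island (introduced by "because"), which blocks movement.
In B, the extraction path crosses only that-complement boundaries, which are transparent.
So B is grammatical.

B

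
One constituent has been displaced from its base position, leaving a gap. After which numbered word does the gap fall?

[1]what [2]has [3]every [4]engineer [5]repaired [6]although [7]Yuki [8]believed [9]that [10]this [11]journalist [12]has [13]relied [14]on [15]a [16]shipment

The displaced element is "what" (word 1).
It functions as the direct object of "repaired", so the gap sits immediately after word 5 ("repaired").
Base order: Every engineer has repaired what although Yuki believed that this journalist has relied on a shipment.

5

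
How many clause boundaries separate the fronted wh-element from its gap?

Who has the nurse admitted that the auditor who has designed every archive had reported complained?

2

"who" is extracted from the subject of "complained".
Boundaries crossed, outermost first: [that], [Ø] — 2 in total.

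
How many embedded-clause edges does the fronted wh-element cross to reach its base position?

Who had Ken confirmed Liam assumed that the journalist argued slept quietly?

3

"who" is extracted from the subject of "slept".
Boundaries crossed, outermost first: [Ø], [that], [Ø] — 3 in total.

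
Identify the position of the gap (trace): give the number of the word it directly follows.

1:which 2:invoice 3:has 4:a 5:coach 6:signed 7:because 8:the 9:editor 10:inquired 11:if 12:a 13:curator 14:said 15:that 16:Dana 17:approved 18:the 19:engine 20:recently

The displaced element is "which invoice" (word 2).
It functions as the direct object of "signed", so the gap sits immediately after word 6 ("signed").
Base order: A coach has signed which invoice because the editor inquired if a curator said that Dana approved the engine recently.

6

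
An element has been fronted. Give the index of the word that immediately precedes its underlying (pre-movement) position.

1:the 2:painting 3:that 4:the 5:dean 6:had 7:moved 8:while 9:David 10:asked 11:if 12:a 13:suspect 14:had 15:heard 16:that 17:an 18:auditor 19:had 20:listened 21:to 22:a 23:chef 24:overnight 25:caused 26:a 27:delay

7

The displaced element is "the painting" (word 2).
It functions as the direct object of "moved", so the gap sits immediately after word 7 ("moved").
Base order: The dean had moved the painting while David asked if a suspect had heard that an auditor had listened to a chef overnight.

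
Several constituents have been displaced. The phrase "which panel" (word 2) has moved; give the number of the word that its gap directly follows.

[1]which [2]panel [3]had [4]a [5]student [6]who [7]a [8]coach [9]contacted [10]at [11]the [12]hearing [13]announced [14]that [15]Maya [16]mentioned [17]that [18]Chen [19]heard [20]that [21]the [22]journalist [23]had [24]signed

24

The displaced element is "which panel" (word 2).
It is linked across 3 clause boundaries (that → that → that).
It functions as the direct object of "signed", so the gap sits immediately after word 24 ("signed").
Base order: A student who a coach contacted at the hearing had announced that Maya mentioned that Chen heard that the journalist had signed which panel.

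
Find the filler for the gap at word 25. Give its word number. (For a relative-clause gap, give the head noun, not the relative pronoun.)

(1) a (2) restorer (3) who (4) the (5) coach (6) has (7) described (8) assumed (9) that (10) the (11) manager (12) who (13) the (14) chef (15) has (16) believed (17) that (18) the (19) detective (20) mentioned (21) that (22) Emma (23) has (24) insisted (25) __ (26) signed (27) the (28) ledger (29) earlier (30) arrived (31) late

The gap at 25 is the subject of "signed", inside a relative clause.
The relative pronoun is "who" (word 12); it is bound by the head noun immediately before it.
Its filler is the head noun "manager", at word 11.

11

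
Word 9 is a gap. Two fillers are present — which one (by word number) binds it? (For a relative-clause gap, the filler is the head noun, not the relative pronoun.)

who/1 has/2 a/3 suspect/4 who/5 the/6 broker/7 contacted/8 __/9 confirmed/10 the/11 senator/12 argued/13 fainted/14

The marked gap is inside the relative clause, the direct object of "contacted".
Its filler is the head noun "suspect" (via "who"), at word 4.
(The other dependency links word 1 to a gap after word 13.)

4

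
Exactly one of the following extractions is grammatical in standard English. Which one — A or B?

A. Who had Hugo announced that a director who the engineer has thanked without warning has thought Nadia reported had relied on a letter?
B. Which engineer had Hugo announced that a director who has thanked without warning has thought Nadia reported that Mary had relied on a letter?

A

In B, the wh-phrase is extracted from inside a complex-NP island (relative clause) (introduced by "who"), which blocks movement.
In A, the extraction path crosses only that-complement boundaries, which are transparent.
So A is grammatical.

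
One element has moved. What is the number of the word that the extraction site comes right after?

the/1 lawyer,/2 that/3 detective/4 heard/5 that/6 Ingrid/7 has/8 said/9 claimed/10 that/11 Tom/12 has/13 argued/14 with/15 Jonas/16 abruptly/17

9

The displaced element is "the lawyer" (word 2).
It is linked across 2 clause boundaries (that → Ø).
It functions as the subject of "claimed", so the gap sits immediately after word 9 ("said").
Base order: That detective heard that Ingrid has said that the lawyer claimed that Tom has argued with Jonas abruptly.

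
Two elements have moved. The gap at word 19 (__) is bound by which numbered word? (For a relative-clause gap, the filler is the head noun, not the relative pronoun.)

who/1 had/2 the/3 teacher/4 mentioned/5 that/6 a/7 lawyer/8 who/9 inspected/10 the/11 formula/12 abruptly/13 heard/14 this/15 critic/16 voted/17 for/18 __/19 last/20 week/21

The marked gap is the object of the preposition "for" of "voted".
Its filler is the fronted wh-phrase "who", at word 1.
(The other dependency links word 8 to a gap after word 9.)

1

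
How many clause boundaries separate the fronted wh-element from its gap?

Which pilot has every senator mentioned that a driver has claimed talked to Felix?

2

"which pilot" is extracted from the subject of "talked".
Boundaries crossed, outermost first: [that], [Ø] — 2 in total.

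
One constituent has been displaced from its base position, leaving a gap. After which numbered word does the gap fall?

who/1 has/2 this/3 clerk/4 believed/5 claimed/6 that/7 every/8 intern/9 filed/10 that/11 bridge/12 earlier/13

5

The displaced element is "who" (word 1).
It is linked across 1 clause boundary (Ø).
It functions as the subject of "claimed", so the gap sits immediately after word 5 ("believed").
Base order: This clerk has believed that who claimed that every intern filed that bridge earlier.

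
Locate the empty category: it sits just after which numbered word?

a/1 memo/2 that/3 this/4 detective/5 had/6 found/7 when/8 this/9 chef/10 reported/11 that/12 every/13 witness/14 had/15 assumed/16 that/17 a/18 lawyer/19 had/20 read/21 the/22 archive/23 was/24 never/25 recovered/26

7

The displaced element is "a memo" (word 2).
It functions as the direct object of "found", so the gap sits immediately after word 7 ("found").
Base order: This detective had found a memo when this chef reported that every witness had assumed that a lawyer had read the archive.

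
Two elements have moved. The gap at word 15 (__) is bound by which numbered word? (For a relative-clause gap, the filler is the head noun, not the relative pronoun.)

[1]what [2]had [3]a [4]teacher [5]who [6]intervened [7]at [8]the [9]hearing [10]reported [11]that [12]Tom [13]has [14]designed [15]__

The marked gap is the direct object of "designed".
Its filler is the fronted wh-phrase "what", at word 1.
(The other dependency links word 4 to a gap after word 5.)

1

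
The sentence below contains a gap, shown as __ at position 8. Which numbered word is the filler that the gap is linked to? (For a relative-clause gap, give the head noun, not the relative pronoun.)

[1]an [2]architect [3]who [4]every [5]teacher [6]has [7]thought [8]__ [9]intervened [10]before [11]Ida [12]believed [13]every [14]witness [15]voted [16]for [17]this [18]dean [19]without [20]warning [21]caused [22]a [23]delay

The gap at 8 is the subject of "intervened", inside a relative clause.
The relative pronoun is "who" (word 3); it is bound by the head noun immediately before it.
Its filler is the head noun "architect", at word 2.

2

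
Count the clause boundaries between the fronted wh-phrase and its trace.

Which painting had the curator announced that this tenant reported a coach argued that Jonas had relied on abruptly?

3

"which painting" is extracted from the PP object of "relied".
Boundaries crossed, outermost first: [that], [Ø], [that] — 3 in total.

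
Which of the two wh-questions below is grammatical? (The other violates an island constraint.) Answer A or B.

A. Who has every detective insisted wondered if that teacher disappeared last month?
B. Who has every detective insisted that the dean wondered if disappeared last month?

In B, the wh-phrase is extracted from inside a wh-island (introduced by "if"), which blocks movement.
In A, the extraction path crosses only that-complement boundaries, which are transparent.
So A is grammatical.

A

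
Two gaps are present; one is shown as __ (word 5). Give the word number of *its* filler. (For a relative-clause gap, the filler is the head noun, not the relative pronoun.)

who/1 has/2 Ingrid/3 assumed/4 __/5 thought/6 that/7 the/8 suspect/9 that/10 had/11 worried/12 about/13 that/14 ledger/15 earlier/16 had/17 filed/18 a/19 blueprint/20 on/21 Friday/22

1

The marked gap is the subject of "thought".
Its filler is the fronted wh-phrase "who", at word 1.
(The other dependency links word 9 to a gap after word 10.)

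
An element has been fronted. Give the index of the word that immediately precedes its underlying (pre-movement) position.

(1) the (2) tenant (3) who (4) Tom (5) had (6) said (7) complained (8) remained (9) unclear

6

The displaced element is "the tenant" (word 2).
It is linked across 1 clause boundary (Ø).
It functions as the subject of "complained", so the gap sits immediately after word 6 ("said").
Base order: Tom had said that the tenant complained.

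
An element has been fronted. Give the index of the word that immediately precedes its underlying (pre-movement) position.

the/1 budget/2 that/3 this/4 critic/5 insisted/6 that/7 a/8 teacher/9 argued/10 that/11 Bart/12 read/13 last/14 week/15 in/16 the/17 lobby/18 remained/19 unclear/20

The displaced element is "the budget" (word 2).
It is linked across 2 clause boundaries (that → that).
It functions as the direct object of "read", so the gap sits immediately after word 13 ("read").
Base order: This critic insisted that a teacher argued that Bart read the budget last week in the lobby.

13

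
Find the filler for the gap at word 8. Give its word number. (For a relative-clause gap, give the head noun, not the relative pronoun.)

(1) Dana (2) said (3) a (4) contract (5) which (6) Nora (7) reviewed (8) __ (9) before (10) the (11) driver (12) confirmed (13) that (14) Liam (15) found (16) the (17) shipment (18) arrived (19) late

The gap at 8 is the object of "reviewed", inside a relative clause.
The relative pronoun is "which" (word 5); it is bound by the head noun immediately before it.
Its filler is the head noun "contract", at word 4.

4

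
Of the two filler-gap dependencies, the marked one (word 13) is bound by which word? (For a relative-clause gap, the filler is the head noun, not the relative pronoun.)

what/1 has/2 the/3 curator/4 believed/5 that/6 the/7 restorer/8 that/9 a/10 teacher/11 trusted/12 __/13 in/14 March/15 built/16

The marked gap is inside the relative clause, the direct object of "trusted".
Its filler is the head noun "restorer" (via "that"), at word 8.
(The other dependency links word 1 to a gap after word 16.)

8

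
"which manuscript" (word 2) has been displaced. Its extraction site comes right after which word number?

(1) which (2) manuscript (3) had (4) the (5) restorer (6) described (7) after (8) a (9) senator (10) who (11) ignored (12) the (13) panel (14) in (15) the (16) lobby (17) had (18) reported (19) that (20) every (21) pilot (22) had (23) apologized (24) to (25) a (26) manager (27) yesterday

6

The displaced element is "which manuscript" (word 2).
It functions as the direct object of "described", so the gap sits immediately after word 6 ("described").
Base order: The restorer had described which manuscript after a senator who ignored the panel in the lobby had reported that every pilot had apologized to a manager yesterday.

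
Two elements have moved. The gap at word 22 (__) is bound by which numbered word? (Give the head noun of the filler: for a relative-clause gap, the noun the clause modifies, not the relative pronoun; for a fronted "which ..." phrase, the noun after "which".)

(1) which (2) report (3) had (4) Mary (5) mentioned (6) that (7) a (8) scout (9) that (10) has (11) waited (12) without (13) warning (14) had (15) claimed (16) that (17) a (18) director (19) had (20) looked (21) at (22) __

The marked gap is the object of the preposition "at" of "looked".
Its filler is the fronted wh-phrase "which report", at word 2.
(The other dependency links word 8 to a gap after word 9.)

2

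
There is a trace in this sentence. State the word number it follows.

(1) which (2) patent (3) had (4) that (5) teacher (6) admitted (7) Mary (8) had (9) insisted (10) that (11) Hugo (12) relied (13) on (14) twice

The displaced element is "which patent" (word 2).
It is linked across 2 clause boundaries (Ø → that).
It functions as the object of the preposition "on" of "relied", so the gap sits immediately after word 13 ("on").
Base order: That teacher had admitted Mary had insisted that Hugo relied on which patent twice.

13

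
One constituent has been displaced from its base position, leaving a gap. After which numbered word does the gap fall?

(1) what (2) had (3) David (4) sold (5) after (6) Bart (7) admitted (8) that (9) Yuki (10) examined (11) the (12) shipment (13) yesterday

The displaced element is "what" (word 1).
It functions as the direct object of "sold", so the gap sits immediately after word 4 ("sold").
Base order: David had sold what after Bart admitted that Yuki examined the shipment yesterday.

4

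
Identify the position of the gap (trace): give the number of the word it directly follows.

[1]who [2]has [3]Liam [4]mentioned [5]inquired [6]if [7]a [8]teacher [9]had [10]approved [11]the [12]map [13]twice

The displaced element is "who" (word 1).
It is linked across 1 clause boundary (Ø).
It functions as the subject of "inquired", so the gap sits immediately after word 4 ("mentioned").
Base order: Liam has mentioned that who inquired if a teacher had approved the map twice.

4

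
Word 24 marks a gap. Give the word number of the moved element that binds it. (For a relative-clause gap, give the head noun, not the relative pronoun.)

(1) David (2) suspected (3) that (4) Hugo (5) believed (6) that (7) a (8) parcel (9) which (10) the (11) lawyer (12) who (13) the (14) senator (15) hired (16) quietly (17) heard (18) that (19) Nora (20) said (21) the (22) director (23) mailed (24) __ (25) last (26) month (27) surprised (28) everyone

The gap at 24 is the object of "mailed", inside a relative clause.
The relative pronoun is "which" (word 9); it is bound by the head noun immediately before it.
Its filler is the head noun "parcel", at word 8.

8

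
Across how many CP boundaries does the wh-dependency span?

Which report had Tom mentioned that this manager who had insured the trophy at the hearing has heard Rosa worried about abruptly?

2

"which report" is extracted from the PP object of "worried".
Boundaries crossed, outermost first: [that], [Ø] — 2 in total.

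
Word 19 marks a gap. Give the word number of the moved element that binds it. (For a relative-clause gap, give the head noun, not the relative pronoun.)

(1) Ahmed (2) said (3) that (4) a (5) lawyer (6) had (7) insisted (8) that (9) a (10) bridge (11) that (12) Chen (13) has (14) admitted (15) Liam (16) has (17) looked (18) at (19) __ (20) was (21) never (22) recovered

The gap at 19 is the prepositional object of "looked", inside a relative clause.
The relative pronoun is "that" (word 11); it is bound by the head noun immediately before it.
Its filler is the head noun "bridge", at word 10.

10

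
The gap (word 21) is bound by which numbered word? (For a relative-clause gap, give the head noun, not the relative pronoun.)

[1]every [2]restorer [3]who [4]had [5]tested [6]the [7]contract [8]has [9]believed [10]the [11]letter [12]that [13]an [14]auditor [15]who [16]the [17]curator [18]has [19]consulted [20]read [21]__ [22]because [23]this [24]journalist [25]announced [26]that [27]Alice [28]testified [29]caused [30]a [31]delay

The gap at 21 is the object of "read", inside a relative clause.
The relative pronoun is "that" (word 12); it is bound by the head noun immediately before it.
Its filler is the head noun "letter", at word 11.

11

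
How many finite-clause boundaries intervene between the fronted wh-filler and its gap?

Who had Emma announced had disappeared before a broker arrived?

1

"who" is extracted from the subject of "disappeared".
Boundaries crossed, outermost first: [Ø] — 1 in total.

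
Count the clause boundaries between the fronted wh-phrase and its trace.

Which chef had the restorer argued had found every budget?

"which chef" is extracted from the subject of "found".
Boundaries crossed, outermost first: [Ø] — 1 in total.

1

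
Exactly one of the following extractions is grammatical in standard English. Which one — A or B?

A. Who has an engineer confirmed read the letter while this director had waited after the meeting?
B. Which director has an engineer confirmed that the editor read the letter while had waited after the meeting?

In B, the wh-phrase is extracted from inside an adjunct island (introduced by "while"), which blocks movement.
In A, the extraction path crosses only that-complement boundaries, which are transparent.
So A is grammatical.

A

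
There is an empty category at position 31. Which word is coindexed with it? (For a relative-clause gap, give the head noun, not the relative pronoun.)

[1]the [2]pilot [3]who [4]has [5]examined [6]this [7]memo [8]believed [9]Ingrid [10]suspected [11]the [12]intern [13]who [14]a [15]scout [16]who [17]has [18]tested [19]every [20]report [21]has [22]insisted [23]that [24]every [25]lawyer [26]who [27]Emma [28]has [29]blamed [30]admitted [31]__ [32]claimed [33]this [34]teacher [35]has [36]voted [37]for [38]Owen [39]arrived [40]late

12

The gap at 31 is the subject of "claimed", inside a relative clause.
The relative pronoun is "who" (word 13); it is bound by the head noun immediately before it.
Its filler is the head noun "intern", at word 12.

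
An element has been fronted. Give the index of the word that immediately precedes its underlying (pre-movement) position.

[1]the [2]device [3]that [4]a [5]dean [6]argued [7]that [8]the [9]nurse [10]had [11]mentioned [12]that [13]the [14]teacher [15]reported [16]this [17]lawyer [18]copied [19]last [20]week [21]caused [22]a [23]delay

18

The displaced element is "the device" (word 2).
It is linked across 3 clause boundaries (that → that → Ø).
It functions as the direct object of "copied", so the gap sits immediately after word 18 ("copied").
Base order: A dean argued that the nurse had mentioned that the teacher reported this lawyer copied the device last week.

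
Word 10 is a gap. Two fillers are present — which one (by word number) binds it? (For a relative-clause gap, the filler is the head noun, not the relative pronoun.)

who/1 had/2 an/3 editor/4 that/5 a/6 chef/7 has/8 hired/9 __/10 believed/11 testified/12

4

The marked gap is inside the relative clause, the direct object of "hired".
Its filler is the head noun "editor" (via "that"), at word 4.
(The other dependency links word 1 to a gap after word 11.)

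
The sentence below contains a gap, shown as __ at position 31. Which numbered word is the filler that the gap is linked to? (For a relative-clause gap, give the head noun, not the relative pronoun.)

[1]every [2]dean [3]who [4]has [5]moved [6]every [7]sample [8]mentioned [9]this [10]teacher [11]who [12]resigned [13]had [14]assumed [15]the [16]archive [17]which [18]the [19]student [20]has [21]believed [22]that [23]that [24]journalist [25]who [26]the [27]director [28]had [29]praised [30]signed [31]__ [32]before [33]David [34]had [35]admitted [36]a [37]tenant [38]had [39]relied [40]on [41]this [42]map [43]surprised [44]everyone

16

The gap at 31 is the object of "signed", inside a relative clause.
The relative pronoun is "which" (word 17); it is bound by the head noun immediately before it.
Its filler is the head noun "archive", at word 16.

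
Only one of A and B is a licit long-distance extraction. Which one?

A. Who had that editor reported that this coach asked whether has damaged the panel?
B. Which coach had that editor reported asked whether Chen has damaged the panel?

In A, the wh-phrase is extracted from inside a wh-island (introduced by "whether"), which blocks movement.
In B, the extraction path crosses only that-complement boundaries, which are transparent.
So B is grammatical.

B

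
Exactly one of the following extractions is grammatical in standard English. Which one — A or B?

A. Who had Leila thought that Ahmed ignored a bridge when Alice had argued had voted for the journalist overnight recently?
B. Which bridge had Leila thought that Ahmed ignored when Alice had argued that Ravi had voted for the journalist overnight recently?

B

In A, the wh-phrase is extracted from inside an adjunct island (introduced by "when"), which blocks movement.
In B, the extraction path crosses only that-complement boundaries, which are transparent.
So B is grammatical.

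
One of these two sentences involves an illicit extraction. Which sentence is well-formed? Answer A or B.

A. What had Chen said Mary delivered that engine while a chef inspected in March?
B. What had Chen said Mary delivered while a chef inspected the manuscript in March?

In A, the wh-phrase is extracted from inside an adjunct island (introduced by "while"), which blocks movement.
In B, the extraction path crosses only that-complement boundaries, which are transparent.
So B is grammatical.

B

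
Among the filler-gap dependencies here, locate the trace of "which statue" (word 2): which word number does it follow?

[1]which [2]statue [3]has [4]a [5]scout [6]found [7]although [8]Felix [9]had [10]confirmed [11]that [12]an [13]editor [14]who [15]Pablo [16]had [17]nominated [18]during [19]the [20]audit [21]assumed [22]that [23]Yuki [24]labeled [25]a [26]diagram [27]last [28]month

6

The displaced element is "which statue" (word 2).
It functions as the direct object of "found", so the gap sits immediately after word 6 ("found").
Base order: A scout has found which statue although Felix had confirmed that an editor who Pablo had nominated during the audit assumed that Yuki labeled a diagram last month.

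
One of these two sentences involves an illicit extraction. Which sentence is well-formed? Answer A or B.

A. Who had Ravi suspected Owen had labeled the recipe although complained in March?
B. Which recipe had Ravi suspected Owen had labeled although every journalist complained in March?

B

In A, the wh-phrase is extracted from inside an adjunct island (introduced by "although"), which blocks movement.
In B, the extraction path crosses only that-complement boundaries, which are transparent.
So B is grammatical.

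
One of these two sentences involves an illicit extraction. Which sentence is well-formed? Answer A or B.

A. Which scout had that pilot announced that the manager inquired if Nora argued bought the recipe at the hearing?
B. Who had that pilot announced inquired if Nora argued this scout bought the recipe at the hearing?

B

In A, the wh-phrase is extracted from inside a wh-island (introduced by "if"), which blocks movement.
In B, the extraction path crosses only that-complement boundaries, which are transparent.
So B is grammatical.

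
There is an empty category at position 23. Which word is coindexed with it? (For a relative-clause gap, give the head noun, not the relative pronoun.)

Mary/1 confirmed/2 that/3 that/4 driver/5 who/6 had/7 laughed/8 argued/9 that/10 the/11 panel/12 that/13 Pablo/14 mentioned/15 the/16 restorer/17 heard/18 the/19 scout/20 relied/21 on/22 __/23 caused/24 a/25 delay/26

12

The gap at 23 is the prepositional object of "relied", inside a relative clause.
The relative pronoun is "that" (word 13); it is bound by the head noun immediately before it.
Its filler is the head noun "panel", at word 12.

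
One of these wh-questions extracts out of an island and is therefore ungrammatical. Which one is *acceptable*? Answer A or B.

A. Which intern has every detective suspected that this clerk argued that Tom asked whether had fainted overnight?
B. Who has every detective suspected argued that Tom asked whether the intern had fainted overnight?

B

In A, the wh-phrase is extracted from inside a wh-island (introduced by "whether"), which blocks movement.
In B, the extraction path crosses only that-complement boundaries, which are transparent.
So B is grammatical.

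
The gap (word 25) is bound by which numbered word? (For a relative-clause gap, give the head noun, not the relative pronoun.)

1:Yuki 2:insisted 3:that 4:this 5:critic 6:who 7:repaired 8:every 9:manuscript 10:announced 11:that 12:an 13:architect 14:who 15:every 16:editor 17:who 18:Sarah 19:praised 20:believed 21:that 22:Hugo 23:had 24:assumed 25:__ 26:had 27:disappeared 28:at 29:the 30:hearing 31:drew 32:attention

13

The gap at 25 is the subject of "disappeared", inside a relative clause.
The relative pronoun is "who" (word 14); it is bound by the head noun immediately before it.
Its filler is the head noun "architect", at word 13.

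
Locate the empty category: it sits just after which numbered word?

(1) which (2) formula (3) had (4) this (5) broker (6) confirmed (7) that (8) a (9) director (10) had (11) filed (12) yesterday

The displaced element is "which formula" (word 2).
It is linked across 1 clause boundary (that).
It functions as the direct object of "filed", so the gap sits immediately after word 11 ("filed").
Base order: This broker had confirmed that a director had filed which formula yesterday.

11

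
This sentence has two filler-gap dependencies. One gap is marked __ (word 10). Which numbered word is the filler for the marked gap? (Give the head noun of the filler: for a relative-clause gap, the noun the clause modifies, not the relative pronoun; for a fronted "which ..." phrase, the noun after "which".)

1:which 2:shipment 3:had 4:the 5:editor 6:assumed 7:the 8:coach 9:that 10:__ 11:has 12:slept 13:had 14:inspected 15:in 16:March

8

The marked gap is inside the relative clause, the subject of "slept".
Its filler is the head noun "coach" (via "that"), at word 8.
(The other dependency links word 2 to a gap after word 14.)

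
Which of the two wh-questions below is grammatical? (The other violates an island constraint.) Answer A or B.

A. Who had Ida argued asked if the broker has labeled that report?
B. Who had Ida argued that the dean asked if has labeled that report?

A

In B, the wh-phrase is extracted from inside a wh-island (introduced by "if"), which blocks movement.
In A, the extraction path crosses only that-complement boundaries, which are transparent.
So A is grammatical.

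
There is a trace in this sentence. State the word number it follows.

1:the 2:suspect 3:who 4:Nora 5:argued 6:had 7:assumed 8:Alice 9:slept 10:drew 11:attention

5

The displaced element is "the suspect" (word 2).
It is linked across 1 clause boundary (Ø).
It functions as the subject of "assumed", so the gap sits immediately after word 5 ("argued").
Base order: Nora argued the suspect had assumed Alice slept.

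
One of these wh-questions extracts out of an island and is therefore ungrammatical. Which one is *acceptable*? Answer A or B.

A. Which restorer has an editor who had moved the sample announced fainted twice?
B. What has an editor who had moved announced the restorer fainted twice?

A

In B, the wh-phrase is extracted from inside a complex-NP island (relative clause) (introduced by "who"), which blocks movement.
In A, the extraction path crosses only that-complement boundaries, which are transparent.
So A is grammatical.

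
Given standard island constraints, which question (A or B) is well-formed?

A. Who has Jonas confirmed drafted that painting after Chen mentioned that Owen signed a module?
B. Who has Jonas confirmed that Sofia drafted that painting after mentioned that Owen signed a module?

A

In B, the wh-phrase is extracted from inside an adjunct island (introduced by "after"), which blocks movement.
In A, the extraction path crosses only that-complement boundaries, which are transparent.
So A is grammatical.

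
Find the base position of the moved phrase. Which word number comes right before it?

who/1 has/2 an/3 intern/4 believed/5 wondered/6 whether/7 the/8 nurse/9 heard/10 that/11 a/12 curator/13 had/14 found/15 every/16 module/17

5

The displaced element is "who" (word 1).
It is linked across 1 clause boundary (Ø).
It functions as the subject of "wondered", so the gap sits immediately after word 5 ("believed").
Base order: An intern has believed that who wondered whether the nurse heard that a curator had found every module.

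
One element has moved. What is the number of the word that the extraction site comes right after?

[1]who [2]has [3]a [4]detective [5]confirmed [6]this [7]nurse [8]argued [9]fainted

The displaced element is "who" (word 1).
It is linked across 2 clause boundaries (Ø → Ø).
It functions as the subject of "fainted", so the gap sits immediately after word 8 ("argued").
Base order: A detective has confirmed this nurse argued that who fainted.

8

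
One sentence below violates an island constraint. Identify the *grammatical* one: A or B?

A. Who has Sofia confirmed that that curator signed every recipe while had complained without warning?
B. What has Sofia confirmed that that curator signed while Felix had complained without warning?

In A, the wh-phrase is extracted from inside an adjunct island (introduced by "while"), which blocks movement.
In B, the extraction path crosses only that-complement boundaries, which are transparent.
So B is grammatical.

B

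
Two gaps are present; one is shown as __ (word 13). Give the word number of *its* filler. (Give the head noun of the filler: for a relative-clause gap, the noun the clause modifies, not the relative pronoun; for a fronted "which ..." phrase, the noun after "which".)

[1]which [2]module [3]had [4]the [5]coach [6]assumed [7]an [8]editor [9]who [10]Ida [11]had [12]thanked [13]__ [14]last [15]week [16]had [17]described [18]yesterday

8

The marked gap is inside the relative clause, the direct object of "thanked".
Its filler is the head noun "editor" (via "who"), at word 8.
(The other dependency links word 2 to a gap after word 17.)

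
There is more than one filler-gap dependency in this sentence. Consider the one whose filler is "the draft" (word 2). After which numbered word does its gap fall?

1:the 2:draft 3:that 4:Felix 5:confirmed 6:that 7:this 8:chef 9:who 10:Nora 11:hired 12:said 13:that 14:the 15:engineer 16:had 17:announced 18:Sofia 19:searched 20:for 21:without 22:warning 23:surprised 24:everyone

The displaced element is "the draft" (word 2).
It is linked across 3 clause boundaries (that → that → Ø).
It functions as the object of the preposition "for" of "searched", so the gap sits immediately after word 20 ("for").
Base order: Felix confirmed that this chef who Nora hired said that the engineer had announced Sofia searched for the draft without warning.

20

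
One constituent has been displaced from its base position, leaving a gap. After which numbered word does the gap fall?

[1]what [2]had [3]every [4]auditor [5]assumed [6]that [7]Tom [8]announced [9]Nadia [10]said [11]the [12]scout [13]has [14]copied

The displaced element is "what" (word 1).
It is linked across 3 clause boundaries (that → Ø → Ø).
It functions as the direct object of "copied", so the gap sits immediately after word 14 ("copied").
Base order: Every auditor had assumed that Tom announced Nadia said the scout has copied what.

14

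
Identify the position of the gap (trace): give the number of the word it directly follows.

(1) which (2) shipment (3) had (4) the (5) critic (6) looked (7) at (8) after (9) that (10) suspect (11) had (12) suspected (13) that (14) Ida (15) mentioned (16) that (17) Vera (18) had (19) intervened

The displaced element is "which shipment" (word 2).
It functions as the object of the preposition "at" of "looked", so the gap sits immediately after word 7 ("at").
Base order: The critic had looked at which shipment after that suspect had suspected that Ida mentioned that Vera had intervened.

7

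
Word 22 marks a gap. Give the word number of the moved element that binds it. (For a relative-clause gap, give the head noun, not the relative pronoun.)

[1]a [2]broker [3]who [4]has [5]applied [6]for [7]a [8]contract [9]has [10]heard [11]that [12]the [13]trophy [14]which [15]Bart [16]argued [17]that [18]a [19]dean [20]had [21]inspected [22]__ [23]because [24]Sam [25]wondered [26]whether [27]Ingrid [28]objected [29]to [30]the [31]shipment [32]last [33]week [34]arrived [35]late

13

The gap at 22 is the object of "inspected", inside a relative clause.
The relative pronoun is "which" (word 14); it is bound by the head noun immediately before it.
Its filler is the head noun "trophy", at word 13.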